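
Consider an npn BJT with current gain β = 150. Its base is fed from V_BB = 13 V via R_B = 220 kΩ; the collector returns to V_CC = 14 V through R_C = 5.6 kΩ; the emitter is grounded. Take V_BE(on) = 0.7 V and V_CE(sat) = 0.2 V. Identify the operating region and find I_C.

Assume active: I_B = (13 − 0.7)/220 = 0.0559 mA, giving I_C = β·I_B = 8.39 mA.
But then V_CE = 14 − 8.39×5.6 = -33 V < V_CE(sat) = 0.2 V — impossible in the active region.
So the transistor is saturated. With V_CE = 0.2 V, I_C = (V_CC − 0.2)/R_C = 13.8/5.6 = 2.46 mA.
Check: β·I_B = 8.39 mA > I_C = 2.46 mA, confirming saturation.

saturation; I_C ≈ 2.5 mA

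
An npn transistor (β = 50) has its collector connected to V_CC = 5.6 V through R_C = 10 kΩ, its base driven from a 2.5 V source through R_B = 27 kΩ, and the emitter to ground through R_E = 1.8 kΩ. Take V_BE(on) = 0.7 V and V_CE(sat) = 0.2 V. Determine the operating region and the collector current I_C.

Assume active: I_B = (2.5 − 0.7)/(27 + 51×1.8) = 0.0152 mA, I_C = β·I_B = 0.758 mA.
Then V_CE = 5.6 − 0.758×10 − 0.773×1.8 = -3.37 V < 0.2 V — the active assumption fails.
Re-solve with V_CE = 0.2 V. KCL at the emitter: V_E/R_E = (V_BB−0.7−V_E)/R_B + (V_CC−0.2−V_E)/R_C, giving V_E = 0.876 V.
I_C = (V_CC − 0.2 − V_E)/R_C = (5.4 − 0.876)/10 = 0.452 mA.
Check: I_B = (1.8 − 0.876)/27 = 0.0342 mA, and β·I_B = 1.71 mA > I_C, confirming saturation.

saturation; I_C ≈ 0.45 mA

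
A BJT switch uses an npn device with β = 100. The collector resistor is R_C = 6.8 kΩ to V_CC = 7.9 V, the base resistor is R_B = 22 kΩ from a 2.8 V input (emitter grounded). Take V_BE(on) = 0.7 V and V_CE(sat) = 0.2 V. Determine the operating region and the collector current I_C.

Assume active: I_B = (2.8 − 0.7)/22 = 0.0955 mA, giving I_C = β·I_B = 9.55 mA.
But then V_CE = 7.9 − 9.55×6.8 = -57 V < V_CE(sat) = 0.2 V — impossible in the active region.
So the transistor is saturated. With V_CE = 0.2 V, I_C = (V_CC − 0.2)/R_C = 7.7/6.8 = 1.13 mA.
Check: β·I_B = 9.55 mA > I_C = 1.13 mA, confirming saturation.

saturation; I_C ≈ 1.1 mA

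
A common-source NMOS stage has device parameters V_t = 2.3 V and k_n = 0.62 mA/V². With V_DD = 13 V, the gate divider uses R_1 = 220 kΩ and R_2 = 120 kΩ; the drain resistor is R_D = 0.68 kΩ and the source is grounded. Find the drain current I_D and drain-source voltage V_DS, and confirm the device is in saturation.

V_G = V_DD·R_2/(R_1+R_2) = 13×120/340 = 4.59 V. With the source grounded, V_GS = V_G = 4.59 V.
Assume saturation: I_D = (k_n/2)(V_GS − V_t)² = (0.62/2)×(4.59 − 2.3)² = 0.31×2.29² = 1.62 mA.
V_DS = V_DD − I_D·R_D = 13 − 1.62×0.68 = 11.9 V.
Saturation requires V_DS ≥ V_GS − V_t = 2.29 V; 11.9 ≥ 2.29 ✓.

I_D ≈ 1.6 mA, V_DS ≈ 12 V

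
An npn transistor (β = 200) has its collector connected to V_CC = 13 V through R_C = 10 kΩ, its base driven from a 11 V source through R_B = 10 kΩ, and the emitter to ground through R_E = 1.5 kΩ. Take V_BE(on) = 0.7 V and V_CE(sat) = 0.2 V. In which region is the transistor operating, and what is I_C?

Assume active: I_B = (11 − 0.7)/(10 + 201×1.5) = 0.0331 mA, I_C = β·I_B = 6.61 mA.
Then V_CE = 13 − 6.61×10 − 6.65×1.5 = -63.1 V < 0.2 V — the active assumption fails.
Re-solve with V_CE = 0.2 V. KCL at the emitter: V_E/R_E = (V_BB−0.7−V_E)/R_B + (V_CC−0.2−V_E)/R_C, giving V_E = 2.67 V.
I_C = (V_CC − 0.2 − V_E)/R_C = (12.8 − 2.67)/10 = 1.01 mA.
Check: I_B = (10.3 − 2.67)/10 = 0.763 mA, and β·I_B = 153 mA > I_C, confirming saturation.

saturation; I_C ≈ 1 mA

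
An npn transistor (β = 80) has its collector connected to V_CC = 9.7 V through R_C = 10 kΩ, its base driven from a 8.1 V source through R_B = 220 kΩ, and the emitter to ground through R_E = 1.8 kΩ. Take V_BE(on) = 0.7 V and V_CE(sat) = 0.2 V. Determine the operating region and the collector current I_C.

Assume active: I_B = (8.1 − 0.7)/(220 + 81×1.8) = 0.0202 mA, I_C = β·I_B = 1.62 mA.
Then V_CE = 9.7 − 1.62×10 − 1.64×1.8 = -9.43 V < 0.2 V — the active assumption fails.
Re-solve with V_CE = 0.2 V. KCL at the emitter: V_E/R_E = (V_BB−0.7−V_E)/R_B + (V_CC−0.2−V_E)/R_C, giving V_E = 1.49 V.
I_C = (V_CC − 0.2 − V_E)/R_C = (9.5 − 1.49)/10 = 0.801 mA.
Check: I_B = (7.4 − 1.49)/220 = 0.0269 mA, and β·I_B = 2.15 mA > I_C, confirming saturation.

saturation; I_C ≈ 0.8 mA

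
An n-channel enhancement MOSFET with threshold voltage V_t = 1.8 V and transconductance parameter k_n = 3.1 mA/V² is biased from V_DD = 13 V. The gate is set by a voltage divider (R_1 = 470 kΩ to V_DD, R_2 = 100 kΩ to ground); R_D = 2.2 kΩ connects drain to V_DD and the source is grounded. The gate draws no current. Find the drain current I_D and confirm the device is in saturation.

I_D ≈ 0.36 mA

V_G = V_DD·R_2/(R_1+R_2) = 13×100/570 = 2.28 V. With the source grounded, V_GS = V_G = 2.28 V.
Assume saturation: I_D = (k_n/2)(V_GS − V_t)² = (3.1/2)×(2.28 − 1.8)² = 1.55×0.481² = 0.358 mA.
V_DS = V_DD − I_D·R_D = 13 − 0.358×2.2 = 12.2 V.
Saturation requires V_DS ≥ V_GS − V_t = 0.481 V; 12.2 ≥ 0.481 ✓.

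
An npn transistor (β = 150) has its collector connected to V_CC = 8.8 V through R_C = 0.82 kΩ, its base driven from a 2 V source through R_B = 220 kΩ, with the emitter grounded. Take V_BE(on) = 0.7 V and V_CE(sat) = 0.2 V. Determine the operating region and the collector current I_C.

Assume active. Base-emitter loop: I_B = (V_BB − V_BE)/R_B = (2 − 0.7)/220 = 0.00591 mA.
I_C = β·I_B = 150×0.00591 = 0.886 mA.
V_CE = V_CC − I_C·R_C = 8.8 − 0.886×0.82 = 8.07 V > V_CE(sat), so the active-region assumption holds.

active; I_C ≈ 0.89 mA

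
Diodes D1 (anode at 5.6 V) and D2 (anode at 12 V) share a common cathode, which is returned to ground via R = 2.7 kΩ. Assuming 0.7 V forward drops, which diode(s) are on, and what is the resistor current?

Only D2 conducts; I_R ≈ 4.2 mA

Assume both conduct. Then node N would need to be at both 5.6−0.7 = 4.9 V and 12−0.7 = 11.3 V, which is impossible.
Assume only D2 conducts: V_N = 12 − 0.7 = 11.3 V, so I_R = 11.3/2.7 = 4.19 mA.
Check D1: its anode-to-cathode voltage is 5.6 − 11.3 = -5.7 V < 0.7 V, so it is off. The assumption is consistent.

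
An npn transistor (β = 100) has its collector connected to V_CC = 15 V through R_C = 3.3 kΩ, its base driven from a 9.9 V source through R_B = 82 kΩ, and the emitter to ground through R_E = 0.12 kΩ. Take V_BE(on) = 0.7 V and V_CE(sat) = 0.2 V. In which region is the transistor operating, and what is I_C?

Assume active: I_B = (9.9 − 0.7)/(82 + 101×0.12) = 0.0977 mA, I_C = β·I_B = 9.77 mA.
Then V_CE = 15 − 9.77×3.3 − 9.87×0.12 = -18.4 V < 0.2 V — the active assumption fails.
Re-solve with V_CE = 0.2 V. KCL at the emitter: V_E/R_E = (V_BB−0.7−V_E)/R_B + (V_CC−0.2−V_E)/R_C, giving V_E = 0.532 V.
I_C = (V_CC − 0.2 − V_E)/R_C = (14.8 − 0.532)/3.3 = 4.32 mA.
Check: I_B = (9.2 − 0.532)/82 = 0.106 mA, and β·I_B = 10.6 mA > I_C, confirming saturation.

saturation; I_C ≈ 4.3 mA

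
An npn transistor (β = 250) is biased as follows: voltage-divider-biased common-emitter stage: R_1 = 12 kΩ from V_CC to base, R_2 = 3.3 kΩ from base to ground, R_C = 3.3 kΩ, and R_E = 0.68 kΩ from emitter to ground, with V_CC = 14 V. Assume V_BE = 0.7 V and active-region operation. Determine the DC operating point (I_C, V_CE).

I_C ≈ 3.3 mA, V_CE ≈ 0.67 V

Thevenize the base divider: V_Th = V_CC·R_2/(R_1+R_2) = 14×3.3/15.3 = 3.02 V, R_Th = R_1‖R_2 = 2.59 kΩ.
Base-emitter loop: V_Th = I_B·R_Th + V_BE + (β+1)I_B·R_E, so I_B = (3.02 − 0.7) / (2.59 + 251×0.68) = 0.0134 mA.
I_C = β·I_B = 250×0.0134 = 3.35 mA, and I_E = (β+1)I_B = 3.36 mA.
V_CE = V_CC − I_C·R_C − I_E·R_E = 14 − 3.35×3.3 − 3.36×0.68 = 0.67 V.
V_CE = 0.67 V > 0.2 V confirms active-region operation.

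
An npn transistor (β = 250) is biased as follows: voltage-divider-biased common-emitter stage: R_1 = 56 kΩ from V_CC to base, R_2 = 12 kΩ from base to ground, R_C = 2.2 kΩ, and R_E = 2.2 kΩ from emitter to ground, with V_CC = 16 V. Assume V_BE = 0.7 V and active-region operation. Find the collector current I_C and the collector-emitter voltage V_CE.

I_C ≈ 0.94 mA, V_CE ≈ 12 V

Thevenize the base divider: V_Th = V_CC·R_2/(R_1+R_2) = 16×12/68 = 2.82 V, R_Th = R_1‖R_2 = 9.88 kΩ.
Base-emitter loop: V_Th = I_B·R_Th + V_BE + (β+1)I_B·R_E, so I_B = (2.82 − 0.7) / (9.88 + 251×2.2) = 0.00378 mA.
I_C = β·I_B = 250×0.00378 = 0.944 mA, and I_E = (β+1)I_B = 0.948 mA.
V_CE = V_CC − I_C·R_C − I_E·R_E = 16 − 0.944×2.2 − 0.948×2.2 = 11.8 V.
V_CE = 11.8 V > 0.2 V confirms active-region operation.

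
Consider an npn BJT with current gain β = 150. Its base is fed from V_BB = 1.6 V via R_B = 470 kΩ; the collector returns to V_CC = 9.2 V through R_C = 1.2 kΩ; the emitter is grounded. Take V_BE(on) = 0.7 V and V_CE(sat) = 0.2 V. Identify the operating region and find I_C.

Assume active. Base-emitter loop: I_B = (V_BB − V_BE)/R_B = (1.6 − 0.7)/470 = 0.00191 mA.
I_C = β·I_B = 150×0.00191 = 0.287 mA.
V_CE = V_CC − I_C·R_C = 9.2 − 0.287×1.2 = 8.86 V > V_CE(sat), so the active-region assumption holds.

active; I_C ≈ 0.29 mA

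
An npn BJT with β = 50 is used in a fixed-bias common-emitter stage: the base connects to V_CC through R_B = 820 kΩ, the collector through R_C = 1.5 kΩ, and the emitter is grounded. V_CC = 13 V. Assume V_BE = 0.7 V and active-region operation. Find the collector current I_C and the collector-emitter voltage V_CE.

Base loop: V_CC = I_B·R_B + V_BE, so I_B = (13 − 0.7)/820 kΩ = 0.015 mA.
In the active region I_C = β·I_B = 50 × 0.015 = 0.75 mA.
Collector loop: V_CE = V_CC − I_C·R_C = 13 − 0.75×1.5 = 11.9 V.
Since V_CE = 11.9 V > V_CE(sat) ≈ 0.2 V, the transistor is in the active region as assumed.

I_C ≈ 0.75 mA, V_CE ≈ 12 V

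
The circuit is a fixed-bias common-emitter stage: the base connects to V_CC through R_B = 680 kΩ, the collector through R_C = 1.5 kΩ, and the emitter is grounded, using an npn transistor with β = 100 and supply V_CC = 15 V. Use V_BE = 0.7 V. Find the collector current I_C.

Base loop: V_CC = I_B·R_B + V_BE, so I_B = (15 − 0.7)/680 kΩ = 0.021 mA.
In the active region I_C = β·I_B = 100 × 0.021 = 2.1 mA.
Collector loop: V_CE = V_CC − I_C·R_C = 15 − 2.1×1.5 = 11.8 V.
Since V_CE = 11.8 V > V_CE(sat) ≈ 0.2 V, the transistor is in the active region as assumed.

I_C ≈ 2.1 mA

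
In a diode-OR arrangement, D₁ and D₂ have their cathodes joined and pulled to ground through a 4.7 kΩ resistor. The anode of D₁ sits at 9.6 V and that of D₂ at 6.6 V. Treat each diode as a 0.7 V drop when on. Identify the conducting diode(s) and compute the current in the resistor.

Only D₁ conducts; I_R ≈ 1.9 mA

Assume both conduct. Then node N would need to be at both 9.6−0.7 = 8.9 V and 6.6−0.7 = 5.9 V, which is impossible.
Assume only D₁ conducts: V_N = 9.6 − 0.7 = 8.9 V, so I_R = 8.9/4.7 = 1.89 mA.
Check D₂: its anode-to-cathode voltage is 6.6 − 8.9 = -2.3 V < 0.7 V, so it is off. The assumption is consistent.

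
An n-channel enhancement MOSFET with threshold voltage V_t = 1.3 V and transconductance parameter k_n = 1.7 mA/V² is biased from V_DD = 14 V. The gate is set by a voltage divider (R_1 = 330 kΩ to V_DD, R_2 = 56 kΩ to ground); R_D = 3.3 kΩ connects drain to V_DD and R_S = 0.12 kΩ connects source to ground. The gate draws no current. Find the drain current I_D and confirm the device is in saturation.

I_D ≈ 0.4 mA

V_G = V_DD·R_2/(R_1+R_2) = 14×56/386 = 2.03 V.
Assume saturation: I_D = (k_n/2)(V_GS − V_t)² with V_GS = V_G − I_D·R_S = 2.03 − 0.12·I_D.
Substituting gives 0.0122·I_D² − 1.15·I_D + 0.454 = 0, with roots I_D = 0.397 or 93.5 mA.
The root I_D = 93.5 mA gives V_GS = -9.19 V ≤ V_t, so take I_D = 0.397 mA.
Then V_GS = 1.98 V and V_DS = V_DD − I_D(R_D+R_S) = 14 − 0.397×3.42 = 12.6 V.
Saturation requires V_DS ≥ V_GS − V_t = 0.683 V; 12.6 ≥ 0.683 ✓.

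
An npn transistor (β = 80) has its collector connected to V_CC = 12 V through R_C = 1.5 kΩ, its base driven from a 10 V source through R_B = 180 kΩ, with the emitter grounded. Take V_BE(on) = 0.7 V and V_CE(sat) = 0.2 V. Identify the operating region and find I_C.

Assume active. Base-emitter loop: I_B = (V_BB − V_BE)/R_B = (10 − 0.7)/180 = 0.0517 mA.
I_C = β·I_B = 80×0.0517 = 4.13 mA.
V_CE = V_CC − I_C·R_C = 12 − 4.13×1.5 = 5.8 V > V_CE(sat), so the active-region assumption holds.

active; I_C ≈ 4.1 mA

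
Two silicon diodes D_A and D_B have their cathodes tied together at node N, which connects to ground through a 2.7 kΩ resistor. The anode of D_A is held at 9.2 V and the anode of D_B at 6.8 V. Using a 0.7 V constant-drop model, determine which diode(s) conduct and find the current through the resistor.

Assume both conduct. Then node N would need to be at both 9.2−0.7 = 8.5 V and 6.8−0.7 = 6.1 V, which is impossible.
Assume only D_A conducts: V_N = 9.2 − 0.7 = 8.5 V, so I_R = 8.5/2.7 = 3.15 mA.
Check D_B: its anode-to-cathode voltage is 6.8 − 8.5 = -1.7 V < 0.7 V, so it is off. The assumption is consistent.

Only D_A conducts; I_R ≈ 3.1 mA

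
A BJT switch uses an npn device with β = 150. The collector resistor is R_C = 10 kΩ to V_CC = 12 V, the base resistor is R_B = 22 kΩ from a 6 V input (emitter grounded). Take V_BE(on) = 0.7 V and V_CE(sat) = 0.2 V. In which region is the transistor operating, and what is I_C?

saturation; I_C ≈ 1.2 mA

Assume active: I_B = (6 − 0.7)/22 = 0.241 mA, giving I_C = β·I_B = 36.1 mA.
But then V_CE = 12 − 36.1×10 = -349 V < V_CE(sat) = 0.2 V — impossible in the active region.
So the transistor is saturated. With V_CE = 0.2 V, I_C = (V_CC − 0.2)/R_C = 11.8/10 = 1.18 mA.
Check: β·I_B = 36.1 mA > I_C = 1.18 mA, confirming saturation.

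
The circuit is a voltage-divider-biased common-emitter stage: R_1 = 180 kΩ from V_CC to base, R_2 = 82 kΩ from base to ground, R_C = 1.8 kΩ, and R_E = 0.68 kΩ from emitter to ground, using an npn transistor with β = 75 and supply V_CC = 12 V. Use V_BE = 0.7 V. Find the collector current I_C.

Thevenize the base divider: V_Th = V_CC·R_2/(R_1+R_2) = 12×82/262 = 3.76 V, R_Th = R_1‖R_2 = 56.3 kΩ.
Base-emitter loop: V_Th = I_B·R_Th + V_BE + (β+1)I_B·R_E, so I_B = (3.76 − 0.7) / (56.3 + 76×0.68) = 0.0283 mA.
I_C = β·I_B = 75×0.0283 = 2.12 mA, and I_E = (β+1)I_B = 2.15 mA.
V_CE = V_CC − I_C·R_C − I_E·R_E = 12 − 2.12×1.8 − 2.15×0.68 = 6.72 V.
V_CE = 6.72 V > 0.2 V confirms active-region operation.

I_C ≈ 2.1 mA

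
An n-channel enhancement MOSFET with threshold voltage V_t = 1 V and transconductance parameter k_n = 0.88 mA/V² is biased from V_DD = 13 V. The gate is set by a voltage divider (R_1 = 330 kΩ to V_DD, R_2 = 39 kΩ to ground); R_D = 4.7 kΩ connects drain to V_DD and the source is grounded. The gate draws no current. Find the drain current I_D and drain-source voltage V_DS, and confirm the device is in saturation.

V_G = V_DD·R_2/(R_1+R_2) = 13×39/369 = 1.37 V. With the source grounded, V_GS = V_G = 1.37 V.
Assume saturation: I_D = (k_n/2)(V_GS − V_t)² = (0.88/2)×(1.37 − 1)² = 0.44×0.374² = 0.0615 mA.
V_DS = V_DD − I_D·R_D = 13 − 0.0615×4.7 = 12.7 V.
Saturation requires V_DS ≥ V_GS − V_t = 0.374 V; 12.7 ≥ 0.374 ✓.

I_D ≈ 0.062 mA, V_DS ≈ 13 V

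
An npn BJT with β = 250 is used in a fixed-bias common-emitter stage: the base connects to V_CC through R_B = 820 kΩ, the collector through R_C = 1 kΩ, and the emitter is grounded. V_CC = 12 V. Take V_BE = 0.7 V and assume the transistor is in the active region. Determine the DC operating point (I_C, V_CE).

Base loop: V_CC = I_B·R_B + V_BE, so I_B = (12 − 0.7)/820 kΩ = 0.0138 mA.
In the active region I_C = β·I_B = 250 × 0.0138 = 3.45 mA.
Collector loop: V_CE = V_CC − I_C·R_C = 12 − 3.45×1 = 8.55 V.
Since V_CE = 8.55 V > V_CE(sat) ≈ 0.2 V, the transistor is in the active region as assumed.

I_C ≈ 3.4 mA, V_CE ≈ 8.6 V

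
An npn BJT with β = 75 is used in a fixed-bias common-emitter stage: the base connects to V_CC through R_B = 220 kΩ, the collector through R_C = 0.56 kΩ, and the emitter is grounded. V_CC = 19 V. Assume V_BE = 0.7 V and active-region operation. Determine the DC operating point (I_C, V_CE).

I_C ≈ 6.2 mA, V_CE ≈ 16 V

Base loop: V_CC = I_B·R_B + V_BE, so I_B = (19 − 0.7)/220 kΩ = 0.0832 mA.
In the active region I_C = β·I_B = 75 × 0.0832 = 6.24 mA.
Collector loop: V_CE = V_CC − I_C·R_C = 19 − 6.24×0.56 = 15.5 V.
Since V_CE = 15.5 V > V_CE(sat) ≈ 0.2 V, the transistor is in the active region as assumed.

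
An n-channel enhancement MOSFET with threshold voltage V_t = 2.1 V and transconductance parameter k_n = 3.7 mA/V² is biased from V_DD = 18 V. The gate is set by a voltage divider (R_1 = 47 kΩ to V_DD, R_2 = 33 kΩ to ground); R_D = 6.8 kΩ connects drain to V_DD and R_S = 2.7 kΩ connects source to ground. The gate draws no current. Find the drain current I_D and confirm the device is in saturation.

I_D ≈ 1.6 mA

V_G = V_DD·R_2/(R_1+R_2) = 18×33/80 = 7.42 V.
Assume saturation: I_D = (k_n/2)(V_GS − V_t)² with V_GS = V_G − I_D·R_S = 7.42 − 2.7·I_D.
Substituting gives 13.5·I_D² − 54.2·I_D + 52.5 = 0, with roots I_D = 1.63 or 2.39 mA.
The root I_D = 2.39 mA gives V_GS = 0.963 V ≤ V_t, so take I_D = 1.63 mA.
Then V_GS = 3.04 V and V_DS = V_DD − I_D(R_D+R_S) = 18 − 1.63×9.5 = 2.56 V.
Saturation requires V_DS ≥ V_GS − V_t = 0.937 V; 2.56 ≥ 0.937 ✓.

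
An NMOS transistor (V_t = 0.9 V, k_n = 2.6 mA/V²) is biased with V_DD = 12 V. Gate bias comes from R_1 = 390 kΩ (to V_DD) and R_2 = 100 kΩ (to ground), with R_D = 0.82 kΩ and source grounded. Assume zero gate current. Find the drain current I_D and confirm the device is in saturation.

V_G = V_DD·R_2/(R_1+R_2) = 12×100/490 = 2.45 V. With the source grounded, V_GS = V_G = 2.45 V.
Assume saturation: I_D = (k_n/2)(V_GS − V_t)² = (2.6/2)×(2.45 − 0.9)² = 1.3×1.55² = 3.12 mA.
V_DS = V_DD − I_D·R_D = 12 − 3.12×0.82 = 9.44 V.
Saturation requires V_DS ≥ V_GS − V_t = 1.55 V; 9.44 ≥ 1.55 ✓.

I_D ≈ 3.1 mA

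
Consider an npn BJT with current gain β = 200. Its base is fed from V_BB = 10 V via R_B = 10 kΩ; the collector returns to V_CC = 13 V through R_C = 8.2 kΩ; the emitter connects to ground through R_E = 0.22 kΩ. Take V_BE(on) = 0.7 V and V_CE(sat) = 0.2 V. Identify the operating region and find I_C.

saturation; I_C ≈ 1.5 mA

Assume active: I_B = (10 − 0.7)/(10 + 201×0.22) = 0.172 mA, I_C = β·I_B = 34.3 mA.
Then V_CE = 13 − 34.3×8.2 − 34.5×0.22 = -276 V < 0.2 V — the active assumption fails.
Re-solve with V_CE = 0.2 V. KCL at the emitter: V_E/R_E = (V_BB−0.7−V_E)/R_B + (V_CC−0.2−V_E)/R_C, giving V_E = 0.523 V.
I_C = (V_CC − 0.2 − V_E)/R_C = (12.8 − 0.523)/8.2 = 1.5 mA.
Check: I_B = (9.3 − 0.523)/10 = 0.878 mA, and β·I_B = 176 mA > I_C, confirming saturation.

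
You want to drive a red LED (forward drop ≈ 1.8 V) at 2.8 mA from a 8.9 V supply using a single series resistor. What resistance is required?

R ≈ 2.5 kΩ

The resistor drops V_S − V_D = 8.9 − 1.8 = 7.1 V at 2.8 mA.
R = 7.1 V / 2.8 mA = 2.54 kΩ.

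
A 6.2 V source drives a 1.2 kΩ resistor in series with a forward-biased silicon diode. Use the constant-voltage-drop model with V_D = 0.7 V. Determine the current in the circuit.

KVL around the loop: 6.2 = V_D + I·R = 0.7 + I × 1.2 kΩ.
So I = (6.2 − 0.7) / 1.2 kΩ = 5.5 / 1.2 = 4.58 mA.

I ≈ 4.6 mA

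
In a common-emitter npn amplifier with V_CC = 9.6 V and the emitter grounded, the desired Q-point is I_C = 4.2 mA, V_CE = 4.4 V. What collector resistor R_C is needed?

Collector loop: V_CC = I_C·R_C + V_CE.
R_C = (V_CC − V_CE)/I_C = (9.6 − 4.4)/4.2 = 1.24 kΩ.

R_C ≈ 1.2 kΩ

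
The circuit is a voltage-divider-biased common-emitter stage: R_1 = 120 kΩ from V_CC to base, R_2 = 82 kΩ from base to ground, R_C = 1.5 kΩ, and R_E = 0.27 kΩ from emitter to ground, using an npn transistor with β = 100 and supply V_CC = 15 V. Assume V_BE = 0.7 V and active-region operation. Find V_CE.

V_CE ≈ 2.4 V

Thevenize the base divider: V_Th = V_CC·R_2/(R_1+R_2) = 15×82/202 = 6.09 V, R_Th = R_1‖R_2 = 48.7 kΩ.
Base-emitter loop: V_Th = I_B·R_Th + V_BE + (β+1)I_B·R_E, so I_B = (6.09 − 0.7) / (48.7 + 101×0.27) = 0.0709 mA.
I_C = β·I_B = 100×0.0709 = 7.09 mA, and I_E = (β+1)I_B = 7.16 mA.
V_CE = V_CC − I_C·R_C − I_E·R_E = 15 − 7.09×1.5 − 7.16×0.27 = 2.43 V.
V_CE = 2.43 V > 0.2 V confirms active-region operation.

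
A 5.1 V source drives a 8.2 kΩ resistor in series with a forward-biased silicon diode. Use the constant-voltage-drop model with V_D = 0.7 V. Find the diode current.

I ≈ 0.54 mA

KVL around the loop: 5.1 = V_D + I·R = 0.7 + I × 8.2 kΩ.
So I = (5.1 − 0.7) / 8.2 kΩ = 4.4 / 8.2 = 0.537 mA.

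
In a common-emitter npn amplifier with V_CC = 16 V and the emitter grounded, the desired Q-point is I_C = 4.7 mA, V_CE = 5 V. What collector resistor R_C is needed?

Collector loop: V_CC = I_C·R_C + V_CE.
R_C = (V_CC − V_CE)/I_C = (16 − 5)/4.7 = 2.34 kΩ.

R_C ≈ 2.3 kΩ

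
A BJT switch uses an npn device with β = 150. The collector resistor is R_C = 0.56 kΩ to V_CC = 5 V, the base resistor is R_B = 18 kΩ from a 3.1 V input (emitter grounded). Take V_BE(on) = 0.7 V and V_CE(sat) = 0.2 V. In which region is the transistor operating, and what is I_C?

Assume active: I_B = (3.1 − 0.7)/18 = 0.133 mA, giving I_C = β·I_B = 20 mA.
But then V_CE = 5 − 20×0.56 = -6.2 V < V_CE(sat) = 0.2 V — impossible in the active region.
So the transistor is saturated. With V_CE = 0.2 V, I_C = (V_CC − 0.2)/R_C = 4.8/0.56 = 8.57 mA.
Check: β·I_B = 20 mA > I_C = 8.57 mA, confirming saturation.

saturation; I_C ≈ 8.6 mA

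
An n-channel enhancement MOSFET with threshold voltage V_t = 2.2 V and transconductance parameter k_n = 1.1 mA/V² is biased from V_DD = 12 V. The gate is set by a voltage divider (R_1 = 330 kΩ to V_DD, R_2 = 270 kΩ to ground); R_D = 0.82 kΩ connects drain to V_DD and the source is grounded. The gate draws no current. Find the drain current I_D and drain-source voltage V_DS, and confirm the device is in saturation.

V_G = V_DD·R_2/(R_1+R_2) = 12×270/600 = 5.4 V. With the source grounded, V_GS = V_G = 5.4 V.
Assume saturation: I_D = (k_n/2)(V_GS − V_t)² = (1.1/2)×(5.4 − 2.2)² = 0.55×3.2² = 5.63 mA.
V_DS = V_DD − I_D·R_D = 12 − 5.63×0.82 = 7.38 V.
Saturation requires V_DS ≥ V_GS − V_t = 3.2 V; 7.38 ≥ 3.2 ✓.

I_D ≈ 5.6 mA, V_DS ≈ 7.4 V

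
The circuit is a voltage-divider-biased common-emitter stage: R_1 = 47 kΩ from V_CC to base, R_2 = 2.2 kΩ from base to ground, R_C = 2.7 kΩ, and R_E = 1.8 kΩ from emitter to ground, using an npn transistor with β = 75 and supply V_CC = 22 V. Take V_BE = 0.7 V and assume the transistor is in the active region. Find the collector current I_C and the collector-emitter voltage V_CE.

I_C ≈ 0.15 mA, V_CE ≈ 21 V

Thevenize the base divider: V_Th = V_CC·R_2/(R_1+R_2) = 22×2.2/49.2 = 0.984 V, R_Th = R_1‖R_2 = 2.1 kΩ.
Base-emitter loop: V_Th = I_B·R_Th + V_BE + (β+1)I_B·R_E, so I_B = (0.984 − 0.7) / (2.1 + 76×1.8) = 0.00204 mA.
I_C = β·I_B = 75×0.00204 = 0.153 mA, and I_E = (β+1)I_B = 0.155 mA.
V_CE = V_CC − I_C·R_C − I_E·R_E = 22 − 0.153×2.7 − 0.155×1.8 = 21.3 V.
V_CE = 21.3 V > 0.2 V confirms active-region operation.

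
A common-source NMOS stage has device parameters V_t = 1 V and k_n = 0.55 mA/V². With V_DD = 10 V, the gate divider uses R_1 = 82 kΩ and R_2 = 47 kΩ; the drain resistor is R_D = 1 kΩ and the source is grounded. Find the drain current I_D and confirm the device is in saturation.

I_D ≈ 1.9 mA

V_G = V_DD·R_2/(R_1+R_2) = 10×47/129 = 3.64 V. With the source grounded, V_GS = V_G = 3.64 V.
Assume saturation: I_D = (k_n/2)(V_GS − V_t)² = (0.55/2)×(3.64 − 1)² = 0.275×2.64² = 1.92 mA.
V_DS = V_DD − I_D·R_D = 10 − 1.92×1 = 8.08 V.
Saturation requires V_DS ≥ V_GS − V_t = 2.64 V; 8.08 ≥ 2.64 ✓.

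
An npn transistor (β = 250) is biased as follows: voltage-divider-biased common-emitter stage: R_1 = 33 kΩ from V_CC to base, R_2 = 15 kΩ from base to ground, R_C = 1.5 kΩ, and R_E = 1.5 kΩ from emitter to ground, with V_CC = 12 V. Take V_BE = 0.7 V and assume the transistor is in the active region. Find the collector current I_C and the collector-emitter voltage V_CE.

Thevenize the base divider: V_Th = V_CC·R_2/(R_1+R_2) = 12×15/48 = 3.75 V, R_Th = R_1‖R_2 = 10.3 kΩ.
Base-emitter loop: V_Th = I_B·R_Th + V_BE + (β+1)I_B·R_E, so I_B = (3.75 − 0.7) / (10.3 + 251×1.5) = 0.00788 mA.
I_C = β·I_B = 250×0.00788 = 1.97 mA, and I_E = (β+1)I_B = 1.98 mA.
V_CE = V_CC − I_C·R_C − I_E·R_E = 12 − 1.97×1.5 − 1.98×1.5 = 6.07 V.
V_CE = 6.07 V > 0.2 V confirms active-region operation.

I_C ≈ 2 mA, V_CE ≈ 6.1 V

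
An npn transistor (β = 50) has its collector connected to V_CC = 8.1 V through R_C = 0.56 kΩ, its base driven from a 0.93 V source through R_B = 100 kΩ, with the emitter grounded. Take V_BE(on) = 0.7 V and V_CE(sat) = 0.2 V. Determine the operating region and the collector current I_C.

Assume active. Base-emitter loop: I_B = (V_BB − V_BE)/R_B = (0.93 − 0.7)/100 = 0.0023 mA.
I_C = β·I_B = 50×0.0023 = 0.115 mA.
V_CE = V_CC − I_C·R_C = 8.1 − 0.115×0.56 = 8.04 V > V_CE(sat), so the active-region assumption holds.

active; I_C ≈ 0.12 mA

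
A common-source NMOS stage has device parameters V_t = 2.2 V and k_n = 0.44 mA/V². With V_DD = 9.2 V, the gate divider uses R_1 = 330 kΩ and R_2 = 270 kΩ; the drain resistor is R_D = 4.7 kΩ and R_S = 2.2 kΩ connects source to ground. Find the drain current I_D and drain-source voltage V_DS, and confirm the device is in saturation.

V_G = V_DD·R_2/(R_1+R_2) = 9.2×270/600 = 4.14 V.
Assume saturation: I_D = (k_n/2)(V_GS − V_t)² with V_GS = V_G − I_D·R_S = 4.14 − 2.2·I_D.
Substituting gives 1.06·I_D² − 2.88·I_D + 0.828 = 0, with roots I_D = 0.327 or 2.38 mA.
The root I_D = 2.38 mA gives V_GS = -1.09 V ≤ V_t, so take I_D = 0.327 mA.
Then V_GS = 3.42 V and V_DS = V_DD − I_D(R_D+R_S) = 9.2 − 0.327×6.9 = 6.94 V.
Saturation requires V_DS ≥ V_GS − V_t = 1.22 V; 6.94 ≥ 1.22 ✓.

I_D ≈ 0.33 mA, V_DS ≈ 6.9 V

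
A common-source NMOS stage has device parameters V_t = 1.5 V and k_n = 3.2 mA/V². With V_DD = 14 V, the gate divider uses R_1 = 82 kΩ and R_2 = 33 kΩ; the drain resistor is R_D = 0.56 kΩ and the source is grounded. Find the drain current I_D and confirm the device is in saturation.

V_G = V_DD·R_2/(R_1+R_2) = 14×33/115 = 4.02 V. With the source grounded, V_GS = V_G = 4.02 V.
Assume saturation: I_D = (k_n/2)(V_GS − V_t)² = (3.2/2)×(4.02 − 1.5)² = 1.6×2.52² = 10.1 mA.
V_DS = V_DD − I_D·R_D = 14 − 10.1×0.56 = 8.32 V.
Saturation requires V_DS ≥ V_GS − V_t = 2.52 V; 8.32 ≥ 2.52 ✓.

I_D ≈ 10 mA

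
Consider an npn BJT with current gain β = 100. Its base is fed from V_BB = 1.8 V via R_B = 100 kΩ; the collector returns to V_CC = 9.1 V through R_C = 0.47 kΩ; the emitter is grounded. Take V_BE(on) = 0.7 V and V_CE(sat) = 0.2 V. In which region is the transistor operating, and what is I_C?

Assume active. Base-emitter loop: I_B = (V_BB − V_BE)/R_B = (1.8 − 0.7)/100 = 0.011 mA.
I_C = β·I_B = 100×0.011 = 1.1 mA.
V_CE = V_CC − I_C·R_C = 9.1 − 1.1×0.47 = 8.58 V > V_CE(sat), so the active-region assumption holds.

active; I_C ≈ 1.1 mA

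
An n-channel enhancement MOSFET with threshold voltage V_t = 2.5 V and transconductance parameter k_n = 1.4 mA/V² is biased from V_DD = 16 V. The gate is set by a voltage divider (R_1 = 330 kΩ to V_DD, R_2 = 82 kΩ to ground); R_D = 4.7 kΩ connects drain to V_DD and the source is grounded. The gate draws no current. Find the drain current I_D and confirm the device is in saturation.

V_G = V_DD·R_2/(R_1+R_2) = 16×82/412 = 3.18 V. With the source grounded, V_GS = V_G = 3.18 V.
Assume saturation: I_D = (k_n/2)(V_GS − V_t)² = (1.4/2)×(3.18 − 2.5)² = 0.7×0.684² = 0.328 mA.
V_DS = V_DD − I_D·R_D = 16 − 0.328×4.7 = 14.5 V.
Saturation requires V_DS ≥ V_GS − V_t = 0.684 V; 14.5 ≥ 0.684 ✓.

I_D ≈ 0.33 mA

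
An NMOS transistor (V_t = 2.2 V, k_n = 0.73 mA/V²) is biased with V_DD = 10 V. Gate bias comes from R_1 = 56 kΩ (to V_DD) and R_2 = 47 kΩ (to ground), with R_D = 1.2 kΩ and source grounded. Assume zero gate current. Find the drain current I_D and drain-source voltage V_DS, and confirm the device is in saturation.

I_D ≈ 2 mA, V_DS ≈ 7.6 V

V_G = V_DD·R_2/(R_1+R_2) = 10×47/103 = 4.56 V. With the source grounded, V_GS = V_G = 4.56 V.
Assume saturation: I_D = (k_n/2)(V_GS − V_t)² = (0.73/2)×(4.56 − 2.2)² = 0.365×2.36² = 2.04 mA.
V_DS = V_DD − I_D·R_D = 10 − 2.04×1.2 = 7.55 V.
Saturation requires V_DS ≥ V_GS − V_t = 2.36 V; 7.55 ≥ 2.36 ✓.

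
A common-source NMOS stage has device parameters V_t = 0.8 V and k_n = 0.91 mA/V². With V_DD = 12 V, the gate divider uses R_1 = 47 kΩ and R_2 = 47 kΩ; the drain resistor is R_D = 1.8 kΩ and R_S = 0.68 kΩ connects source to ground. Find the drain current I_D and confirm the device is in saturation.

I_D ≈ 3.5 mA

V_G = V_DD·R_2/(R_1+R_2) = 12×47/94 = 6 V.
Assume saturation: I_D = (k_n/2)(V_GS − V_t)² with V_GS = V_G − I_D·R_S = 6 − 0.68·I_D.
Substituting gives 0.21·I_D² − 4.22·I_D + 12.3 = 0, with roots I_D = 3.54 or 16.5 mA.
The root I_D = 16.5 mA gives V_GS = -5.22 V ≤ V_t, so take I_D = 3.54 mA.
Then V_GS = 3.59 V and V_DS = V_DD − I_D(R_D+R_S) = 12 − 3.54×2.48 = 3.21 V.
Saturation requires V_DS ≥ V_GS − V_t = 2.79 V; 3.21 ≥ 2.79 ✓.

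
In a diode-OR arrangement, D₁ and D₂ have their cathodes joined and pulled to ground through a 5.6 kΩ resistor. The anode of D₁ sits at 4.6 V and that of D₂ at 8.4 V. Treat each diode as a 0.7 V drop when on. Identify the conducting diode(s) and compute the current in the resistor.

Only D₂ conducts; I_R ≈ 1.4 mA

Assume both conduct. Then node N would need to be at both 4.6−0.7 = 3.9 V and 8.4−0.7 = 7.7 V, which is impossible.
Assume only D₂ conducts: V_N = 8.4 − 0.7 = 7.7 V, so I_R = 7.7/5.6 = 1.38 mA.
Check D₁: its anode-to-cathode voltage is 4.6 − 7.7 = -3.1 V < 0.7 V, so it is off. The assumption is consistent.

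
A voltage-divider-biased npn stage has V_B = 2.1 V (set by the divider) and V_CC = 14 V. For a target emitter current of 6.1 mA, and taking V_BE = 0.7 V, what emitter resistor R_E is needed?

V_E = V_B − V_BE = 2.1 − 0.7 = 1.4 V.
R_E = V_E / I_E = 1.4 / 6.1 = 0.23 kΩ.

R_E ≈ 0.23 kΩ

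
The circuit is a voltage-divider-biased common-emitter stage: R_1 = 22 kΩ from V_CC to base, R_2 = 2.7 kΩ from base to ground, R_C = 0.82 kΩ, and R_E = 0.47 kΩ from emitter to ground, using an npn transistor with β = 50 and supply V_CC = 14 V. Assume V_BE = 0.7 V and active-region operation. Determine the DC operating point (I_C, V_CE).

I_C ≈ 1.6 mA, V_CE ≈ 12 V

Thevenize the base divider: V_Th = V_CC·R_2/(R_1+R_2) = 14×2.7/24.7 = 1.53 V, R_Th = R_1‖R_2 = 2.4 kΩ.
Base-emitter loop: V_Th = I_B·R_Th + V_BE + (β+1)I_B·R_E, so I_B = (1.53 − 0.7) / (2.4 + 51×0.47) = 0.0315 mA.
I_C = β·I_B = 50×0.0315 = 1.57 mA, and I_E = (β+1)I_B = 1.61 mA.
V_CE = V_CC − I_C·R_C − I_E·R_E = 14 − 1.57×0.82 − 1.61×0.47 = 12 V.
V_CE = 12 V > 0.2 V confirms active-region operation.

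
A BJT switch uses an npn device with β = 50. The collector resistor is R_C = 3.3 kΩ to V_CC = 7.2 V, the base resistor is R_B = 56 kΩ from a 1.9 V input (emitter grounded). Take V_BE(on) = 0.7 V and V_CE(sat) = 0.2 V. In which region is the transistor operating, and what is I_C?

active; I_C ≈ 1.1 mA

Assume active. Base-emitter loop: I_B = (V_BB − V_BE)/R_B = (1.9 − 0.7)/56 = 0.0214 mA.
I_C = β·I_B = 50×0.0214 = 1.07 mA.
V_CE = V_CC − I_C·R_C = 7.2 − 1.07×3.3 = 3.66 V > V_CE(sat), so the active-region assumption holds.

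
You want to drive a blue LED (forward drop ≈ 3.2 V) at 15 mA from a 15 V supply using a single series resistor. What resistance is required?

The resistor drops V_S − V_D = 15 − 3.2 = 11.8 V at 15 mA.
R = 11.8 V / 15 mA = 0.787 kΩ.

R ≈ 0.79 kΩ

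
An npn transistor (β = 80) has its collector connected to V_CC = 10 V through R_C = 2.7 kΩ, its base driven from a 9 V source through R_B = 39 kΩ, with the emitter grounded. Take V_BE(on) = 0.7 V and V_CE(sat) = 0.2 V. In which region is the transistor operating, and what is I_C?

Assume active: I_B = (9 − 0.7)/39 = 0.213 mA, giving I_C = β·I_B = 17 mA.
But then V_CE = 10 − 17×2.7 = -36 V < V_CE(sat) = 0.2 V — impossible in the active region.
So the transistor is saturated. With V_CE = 0.2 V, I_C = (V_CC − 0.2)/R_C = 9.8/2.7 = 3.63 mA.
Check: β·I_B = 17 mA > I_C = 3.63 mA, confirming saturation.

saturation; I_C ≈ 3.6 mA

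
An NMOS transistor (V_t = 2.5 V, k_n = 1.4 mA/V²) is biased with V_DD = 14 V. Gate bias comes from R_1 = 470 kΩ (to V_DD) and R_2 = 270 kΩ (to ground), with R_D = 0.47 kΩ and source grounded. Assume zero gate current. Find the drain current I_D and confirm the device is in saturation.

V_G = V_DD·R_2/(R_1+R_2) = 14×270/740 = 5.11 V. With the source grounded, V_GS = V_G = 5.11 V.
Assume saturation: I_D = (k_n/2)(V_GS − V_t)² = (1.4/2)×(5.11 − 2.5)² = 0.7×2.61² = 4.76 mA.
V_DS = V_DD − I_D·R_D = 14 − 4.76×0.47 = 11.8 V.
Saturation requires V_DS ≥ V_GS − V_t = 2.61 V; 11.8 ≥ 2.61 ✓.

I_D ≈ 4.8 mA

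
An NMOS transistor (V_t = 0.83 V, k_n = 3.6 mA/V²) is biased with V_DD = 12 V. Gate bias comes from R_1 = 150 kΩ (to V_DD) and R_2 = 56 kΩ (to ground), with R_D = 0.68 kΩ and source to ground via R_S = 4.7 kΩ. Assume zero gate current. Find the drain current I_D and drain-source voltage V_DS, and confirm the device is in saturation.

V_G = V_DD·R_2/(R_1+R_2) = 12×56/206 = 3.26 V.
Assume saturation: I_D = (k_n/2)(V_GS − V_t)² with V_GS = V_G − I_D·R_S = 3.26 − 4.7·I_D.
Substituting gives 39.8·I_D² − 42.2·I_D + 10.6 = 0, with roots I_D = 0.415 or 0.645 mA.
The root I_D = 0.645 mA gives V_GS = 0.231 V ≤ V_t, so take I_D = 0.415 mA.
Then V_GS = 1.31 V and V_DS = V_DD − I_D(R_D+R_S) = 12 − 0.415×5.38 = 9.77 V.
Saturation requires V_DS ≥ V_GS − V_t = 0.48 V; 9.77 ≥ 0.48 ✓.

I_D ≈ 0.42 mA, V_DS ≈ 9.8 V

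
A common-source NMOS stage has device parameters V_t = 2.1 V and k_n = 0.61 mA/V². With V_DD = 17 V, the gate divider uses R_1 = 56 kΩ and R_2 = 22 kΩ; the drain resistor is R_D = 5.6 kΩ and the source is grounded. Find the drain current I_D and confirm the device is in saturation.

I_D ≈ 2.2 mA

V_G = V_DD·R_2/(R_1+R_2) = 17×22/78 = 4.79 V. With the source grounded, V_GS = V_G = 4.79 V.
Assume saturation: I_D = (k_n/2)(V_GS − V_t)² = (0.61/2)×(4.79 − 2.1)² = 0.305×2.69² = 2.22 mA.
V_DS = V_DD − I_D·R_D = 17 − 2.22×5.6 = 4.6 V.
Saturation requires V_DS ≥ V_GS − V_t = 2.69 V; 4.6 ≥ 2.69 ✓.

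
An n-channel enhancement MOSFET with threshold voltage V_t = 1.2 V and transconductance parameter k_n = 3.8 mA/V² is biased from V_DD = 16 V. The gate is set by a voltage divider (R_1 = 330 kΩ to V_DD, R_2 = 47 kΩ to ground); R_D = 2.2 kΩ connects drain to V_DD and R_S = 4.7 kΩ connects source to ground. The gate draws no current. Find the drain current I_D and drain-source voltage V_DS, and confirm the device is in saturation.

V_G = V_DD·R_2/(R_1+R_2) = 16×47/377 = 1.99 V.
Assume saturation: I_D = (k_n/2)(V_GS − V_t)² with V_GS = V_G − I_D·R_S = 1.99 − 4.7·I_D.
Substituting gives 42·I_D² − 15.2·I_D + 1.2 = 0, with roots I_D = 0.116 or 0.246 mA.
The root I_D = 0.246 mA gives V_GS = 0.84 V ≤ V_t, so take I_D = 0.116 mA.
Then V_GS = 1.45 V and V_DS = V_DD − I_D(R_D+R_S) = 16 − 0.116×6.9 = 15.2 V.
Saturation requires V_DS ≥ V_GS − V_t = 0.248 V; 15.2 ≥ 0.248 ✓.

I_D ≈ 0.12 mA, V_DS ≈ 15 V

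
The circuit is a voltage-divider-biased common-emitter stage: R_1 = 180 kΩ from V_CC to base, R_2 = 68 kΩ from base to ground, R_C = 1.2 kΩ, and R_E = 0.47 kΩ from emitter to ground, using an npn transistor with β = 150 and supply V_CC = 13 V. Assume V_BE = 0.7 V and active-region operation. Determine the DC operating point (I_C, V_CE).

I_C ≈ 3.6 mA, V_CE ≈ 7 V

Thevenize the base divider: V_Th = V_CC·R_2/(R_1+R_2) = 13×68/248 = 3.56 V, R_Th = R_1‖R_2 = 49.4 kΩ.
Base-emitter loop: V_Th = I_B·R_Th + V_BE + (β+1)I_B·R_E, so I_B = (3.56 − 0.7) / (49.4 + 151×0.47) = 0.0238 mA.
I_C = β·I_B = 150×0.0238 = 3.57 mA, and I_E = (β+1)I_B = 3.59 mA.
V_CE = V_CC − I_C·R_C − I_E·R_E = 13 − 3.57×1.2 − 3.59×0.47 = 7.03 V.
V_CE = 7.03 V > 0.2 V confirms active-region operation.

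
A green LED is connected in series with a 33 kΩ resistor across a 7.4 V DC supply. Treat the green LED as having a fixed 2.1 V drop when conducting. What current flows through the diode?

I ≈ 0.16 mA

KVL around the loop: 7.4 = V_D + I·R = 2.1 + I × 33 kΩ.
So I = (7.4 − 2.1) / 33 kΩ = 5.3 / 33 = 0.161 mA.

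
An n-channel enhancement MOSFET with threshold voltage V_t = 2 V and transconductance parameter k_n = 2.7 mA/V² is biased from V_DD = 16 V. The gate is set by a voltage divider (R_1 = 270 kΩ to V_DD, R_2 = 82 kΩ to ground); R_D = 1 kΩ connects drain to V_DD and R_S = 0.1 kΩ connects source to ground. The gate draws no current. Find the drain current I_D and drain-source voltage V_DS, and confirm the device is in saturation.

I_D ≈ 2.8 mA, V_DS ≈ 13 V

V_G = V_DD·R_2/(R_1+R_2) = 16×82/352 = 3.73 V.
Assume saturation: I_D = (k_n/2)(V_GS − V_t)² with V_GS = V_G − I_D·R_S = 3.73 − 0.1·I_D.
Substituting gives 0.0135·I_D² − 1.47·I_D + 4.03 = 0, with roots I_D = 2.82 or 106 mA.
The root I_D = 106 mA gives V_GS = -6.85 V ≤ V_t, so take I_D = 2.82 mA.
Then V_GS = 3.45 V and V_DS = V_DD − I_D(R_D+R_S) = 16 − 2.82×1.1 = 12.9 V.
Saturation requires V_DS ≥ V_GS − V_t = 1.45 V; 12.9 ≥ 1.45 ✓.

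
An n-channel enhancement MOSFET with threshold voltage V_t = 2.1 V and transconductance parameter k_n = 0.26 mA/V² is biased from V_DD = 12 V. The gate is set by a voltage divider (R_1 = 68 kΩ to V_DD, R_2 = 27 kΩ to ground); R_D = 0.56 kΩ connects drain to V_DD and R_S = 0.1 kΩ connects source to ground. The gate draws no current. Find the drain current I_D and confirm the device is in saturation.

V_G = V_DD·R_2/(R_1+R_2) = 12×27/95 = 3.41 V.
Assume saturation: I_D = (k_n/2)(V_GS − V_t)² with V_GS = V_G − I_D·R_S = 3.41 − 0.1·I_D.
Substituting gives 0.0013·I_D² − 1.03·I_D + 0.223 = 0, with roots I_D = 0.216 or 795 mA.
The root I_D = 795 mA gives V_GS = -76.1 V ≤ V_t, so take I_D = 0.216 mA.
Then V_GS = 3.39 V and V_DS = V_DD − I_D(R_D+R_S) = 12 − 0.216×0.66 = 11.9 V.
Saturation requires V_DS ≥ V_GS − V_t = 1.29 V; 11.9 ≥ 1.29 ✓.

I_D ≈ 0.22 mA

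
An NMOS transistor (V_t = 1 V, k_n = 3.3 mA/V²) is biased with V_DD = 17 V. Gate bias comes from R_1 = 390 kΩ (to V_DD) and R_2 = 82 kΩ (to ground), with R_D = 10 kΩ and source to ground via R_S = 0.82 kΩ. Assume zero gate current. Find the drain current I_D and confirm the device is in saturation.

V_G = V_DD·R_2/(R_1+R_2) = 17×82/472 = 2.95 V.
Assume saturation: I_D = (k_n/2)(V_GS − V_t)² with V_GS = V_G − I_D·R_S = 2.95 − 0.82·I_D.
Substituting gives 1.11·I_D² − 6.29·I_D + 6.3 = 0, with roots I_D = 1.3 or 4.37 mA.
The root I_D = 4.37 mA gives V_GS = -0.627 V ≤ V_t, so take I_D = 1.3 mA.
Then V_GS = 1.89 V and V_DS = V_DD − I_D(R_D+R_S) = 17 − 1.3×10.8 = 2.94 V.
Saturation requires V_DS ≥ V_GS − V_t = 0.888 V; 2.94 ≥ 0.888 ✓.

I_D ≈ 1.3 mA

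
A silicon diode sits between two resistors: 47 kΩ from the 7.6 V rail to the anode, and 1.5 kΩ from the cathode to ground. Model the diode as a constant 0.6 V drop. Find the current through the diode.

I ≈ 0.14 mA

The two resistors are in series with the diode, so KVL gives 7.6 = I·47 + 0.6 + I·1.5.
I = (7.6 − 0.6) / (47 + 1.5) kΩ = 7 / 48.5 = 0.144 mA.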